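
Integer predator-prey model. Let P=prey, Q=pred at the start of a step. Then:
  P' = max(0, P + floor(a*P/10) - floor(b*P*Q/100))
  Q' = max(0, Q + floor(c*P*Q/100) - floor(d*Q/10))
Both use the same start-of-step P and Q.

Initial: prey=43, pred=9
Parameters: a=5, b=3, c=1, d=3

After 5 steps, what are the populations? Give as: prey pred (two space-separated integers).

Answer: 60 34

Derivation:
Step 1: prey: 43+21-11=53; pred: 9+3-2=10
Step 2: prey: 53+26-15=64; pred: 10+5-3=12
Step 3: prey: 64+32-23=73; pred: 12+7-3=16
Step 4: prey: 73+36-35=74; pred: 16+11-4=23
Step 5: prey: 74+37-51=60; pred: 23+17-6=34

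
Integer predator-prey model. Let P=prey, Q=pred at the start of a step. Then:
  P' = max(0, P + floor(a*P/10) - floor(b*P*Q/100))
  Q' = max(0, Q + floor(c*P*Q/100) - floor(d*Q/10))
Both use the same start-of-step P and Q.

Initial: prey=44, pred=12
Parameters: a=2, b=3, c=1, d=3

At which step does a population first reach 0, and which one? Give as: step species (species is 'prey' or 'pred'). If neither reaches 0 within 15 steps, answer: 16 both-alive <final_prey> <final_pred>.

Step 1: prey: 44+8-15=37; pred: 12+5-3=14
Step 2: prey: 37+7-15=29; pred: 14+5-4=15
Step 3: prey: 29+5-13=21; pred: 15+4-4=15
Step 4: prey: 21+4-9=16; pred: 15+3-4=14
Step 5: prey: 16+3-6=13; pred: 14+2-4=12
Step 6: prey: 13+2-4=11; pred: 12+1-3=10
Step 7: prey: 11+2-3=10; pred: 10+1-3=8
Step 8: prey: 10+2-2=10; pred: 8+0-2=6
Step 9: prey: 10+2-1=11; pred: 6+0-1=5
Step 10: prey: 11+2-1=12; pred: 5+0-1=4
Step 11: prey: 12+2-1=13; pred: 4+0-1=3
Step 12: prey: 13+2-1=14; pred: 3+0-0=3
Step 13: prey: 14+2-1=15; pred: 3+0-0=3
Step 14: prey: 15+3-1=17; pred: 3+0-0=3
Step 15: prey: 17+3-1=19; pred: 3+0-0=3
No extinction within 15 steps

Answer: 16 both-alive 19 3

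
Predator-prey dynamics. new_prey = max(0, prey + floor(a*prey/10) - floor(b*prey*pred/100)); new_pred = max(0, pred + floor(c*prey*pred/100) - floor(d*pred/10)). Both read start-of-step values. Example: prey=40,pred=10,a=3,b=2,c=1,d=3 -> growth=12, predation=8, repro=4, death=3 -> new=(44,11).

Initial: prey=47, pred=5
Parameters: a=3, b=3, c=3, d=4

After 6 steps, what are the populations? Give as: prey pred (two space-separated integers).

Answer: 0 30

Derivation:
Step 1: prey: 47+14-7=54; pred: 5+7-2=10
Step 2: prey: 54+16-16=54; pred: 10+16-4=22
Step 3: prey: 54+16-35=35; pred: 22+35-8=49
Step 4: prey: 35+10-51=0; pred: 49+51-19=81
Step 5: prey: 0+0-0=0; pred: 81+0-32=49
Step 6: prey: 0+0-0=0; pred: 49+0-19=30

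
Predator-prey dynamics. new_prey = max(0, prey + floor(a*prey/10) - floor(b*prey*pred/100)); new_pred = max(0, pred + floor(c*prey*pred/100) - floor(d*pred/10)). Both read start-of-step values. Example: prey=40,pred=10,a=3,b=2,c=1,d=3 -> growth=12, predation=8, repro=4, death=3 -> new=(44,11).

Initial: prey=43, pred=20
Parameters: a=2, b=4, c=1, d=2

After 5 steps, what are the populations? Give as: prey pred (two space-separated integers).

Answer: 1 13

Derivation:
Step 1: prey: 43+8-34=17; pred: 20+8-4=24
Step 2: prey: 17+3-16=4; pred: 24+4-4=24
Step 3: prey: 4+0-3=1; pred: 24+0-4=20
Step 4: prey: 1+0-0=1; pred: 20+0-4=16
Step 5: prey: 1+0-0=1; pred: 16+0-3=13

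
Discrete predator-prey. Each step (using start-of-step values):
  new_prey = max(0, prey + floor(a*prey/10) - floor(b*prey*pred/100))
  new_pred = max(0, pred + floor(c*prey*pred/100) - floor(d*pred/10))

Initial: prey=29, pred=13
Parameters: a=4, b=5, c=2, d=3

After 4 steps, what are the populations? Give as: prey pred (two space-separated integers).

Step 1: prey: 29+11-18=22; pred: 13+7-3=17
Step 2: prey: 22+8-18=12; pred: 17+7-5=19
Step 3: prey: 12+4-11=5; pred: 19+4-5=18
Step 4: prey: 5+2-4=3; pred: 18+1-5=14

Answer: 3 14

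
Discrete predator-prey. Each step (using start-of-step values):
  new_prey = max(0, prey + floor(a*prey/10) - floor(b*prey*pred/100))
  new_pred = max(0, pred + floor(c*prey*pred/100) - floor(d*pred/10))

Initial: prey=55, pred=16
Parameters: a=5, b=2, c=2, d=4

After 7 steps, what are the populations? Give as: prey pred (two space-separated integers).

Answer: 0 25

Derivation:
Step 1: prey: 55+27-17=65; pred: 16+17-6=27
Step 2: prey: 65+32-35=62; pred: 27+35-10=52
Step 3: prey: 62+31-64=29; pred: 52+64-20=96
Step 4: prey: 29+14-55=0; pred: 96+55-38=113
Step 5: prey: 0+0-0=0; pred: 113+0-45=68
Step 6: prey: 0+0-0=0; pred: 68+0-27=41
Step 7: prey: 0+0-0=0; pred: 41+0-16=25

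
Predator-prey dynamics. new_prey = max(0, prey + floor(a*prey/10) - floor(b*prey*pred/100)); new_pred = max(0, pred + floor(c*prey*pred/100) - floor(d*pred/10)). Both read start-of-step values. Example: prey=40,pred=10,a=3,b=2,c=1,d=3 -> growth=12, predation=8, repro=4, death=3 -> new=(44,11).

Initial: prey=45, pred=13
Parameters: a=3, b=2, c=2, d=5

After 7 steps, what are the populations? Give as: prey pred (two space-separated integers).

Answer: 3 16

Derivation:
Step 1: prey: 45+13-11=47; pred: 13+11-6=18
Step 2: prey: 47+14-16=45; pred: 18+16-9=25
Step 3: prey: 45+13-22=36; pred: 25+22-12=35
Step 4: prey: 36+10-25=21; pred: 35+25-17=43
Step 5: prey: 21+6-18=9; pred: 43+18-21=40
Step 6: prey: 9+2-7=4; pred: 40+7-20=27
Step 7: prey: 4+1-2=3; pred: 27+2-13=16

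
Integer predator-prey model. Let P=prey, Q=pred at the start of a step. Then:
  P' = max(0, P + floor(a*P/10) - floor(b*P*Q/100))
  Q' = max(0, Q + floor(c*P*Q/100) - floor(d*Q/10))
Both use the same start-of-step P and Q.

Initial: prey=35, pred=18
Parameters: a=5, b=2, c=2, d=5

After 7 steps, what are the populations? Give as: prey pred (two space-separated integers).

Step 1: prey: 35+17-12=40; pred: 18+12-9=21
Step 2: prey: 40+20-16=44; pred: 21+16-10=27
Step 3: prey: 44+22-23=43; pred: 27+23-13=37
Step 4: prey: 43+21-31=33; pred: 37+31-18=50
Step 5: prey: 33+16-33=16; pred: 50+33-25=58
Step 6: prey: 16+8-18=6; pred: 58+18-29=47
Step 7: prey: 6+3-5=4; pred: 47+5-23=29

Answer: 4 29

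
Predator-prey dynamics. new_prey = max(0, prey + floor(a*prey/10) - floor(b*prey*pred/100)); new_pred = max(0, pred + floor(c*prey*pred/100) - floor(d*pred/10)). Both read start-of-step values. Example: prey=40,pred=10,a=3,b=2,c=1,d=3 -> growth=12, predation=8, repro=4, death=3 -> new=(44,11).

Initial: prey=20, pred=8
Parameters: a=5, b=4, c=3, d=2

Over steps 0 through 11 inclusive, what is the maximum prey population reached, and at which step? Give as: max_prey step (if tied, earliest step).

Answer: 26 2

Derivation:
Step 1: prey: 20+10-6=24; pred: 8+4-1=11
Step 2: prey: 24+12-10=26; pred: 11+7-2=16
Step 3: prey: 26+13-16=23; pred: 16+12-3=25
Step 4: prey: 23+11-23=11; pred: 25+17-5=37
Step 5: prey: 11+5-16=0; pred: 37+12-7=42
Step 6: prey: 0+0-0=0; pred: 42+0-8=34
Step 7: prey: 0+0-0=0; pred: 34+0-6=28
Step 8: prey: 0+0-0=0; pred: 28+0-5=23
Step 9: prey: 0+0-0=0; pred: 23+0-4=19
Step 10: prey: 0+0-0=0; pred: 19+0-3=16
Step 11: prey: 0+0-0=0; pred: 16+0-3=13
Max prey = 26 at step 2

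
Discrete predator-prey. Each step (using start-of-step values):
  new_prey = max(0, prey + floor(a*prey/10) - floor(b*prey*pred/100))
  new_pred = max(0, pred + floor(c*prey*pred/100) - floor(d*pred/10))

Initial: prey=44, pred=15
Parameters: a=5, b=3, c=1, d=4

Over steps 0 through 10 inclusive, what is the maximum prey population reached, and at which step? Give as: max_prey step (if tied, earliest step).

Step 1: prey: 44+22-19=47; pred: 15+6-6=15
Step 2: prey: 47+23-21=49; pred: 15+7-6=16
Step 3: prey: 49+24-23=50; pred: 16+7-6=17
Step 4: prey: 50+25-25=50; pred: 17+8-6=19
Step 5: prey: 50+25-28=47; pred: 19+9-7=21
Step 6: prey: 47+23-29=41; pred: 21+9-8=22
Step 7: prey: 41+20-27=34; pred: 22+9-8=23
Step 8: prey: 34+17-23=28; pred: 23+7-9=21
Step 9: prey: 28+14-17=25; pred: 21+5-8=18
Step 10: prey: 25+12-13=24; pred: 18+4-7=15
Max prey = 50 at step 3

Answer: 50 3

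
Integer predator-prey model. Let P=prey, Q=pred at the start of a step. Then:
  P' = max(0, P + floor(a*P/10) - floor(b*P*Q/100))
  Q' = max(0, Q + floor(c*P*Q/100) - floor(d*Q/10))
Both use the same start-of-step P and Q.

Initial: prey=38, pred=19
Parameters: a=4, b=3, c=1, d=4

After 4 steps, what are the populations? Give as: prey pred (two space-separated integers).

Step 1: prey: 38+15-21=32; pred: 19+7-7=19
Step 2: prey: 32+12-18=26; pred: 19+6-7=18
Step 3: prey: 26+10-14=22; pred: 18+4-7=15
Step 4: prey: 22+8-9=21; pred: 15+3-6=12

Answer: 21 12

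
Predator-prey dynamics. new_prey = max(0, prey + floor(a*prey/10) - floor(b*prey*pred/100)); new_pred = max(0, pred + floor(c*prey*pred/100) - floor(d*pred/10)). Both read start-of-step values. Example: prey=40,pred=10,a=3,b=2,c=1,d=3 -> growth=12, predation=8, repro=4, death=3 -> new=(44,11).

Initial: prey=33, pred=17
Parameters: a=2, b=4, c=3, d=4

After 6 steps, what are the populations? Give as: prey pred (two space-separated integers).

Step 1: prey: 33+6-22=17; pred: 17+16-6=27
Step 2: prey: 17+3-18=2; pred: 27+13-10=30
Step 3: prey: 2+0-2=0; pred: 30+1-12=19
Step 4: prey: 0+0-0=0; pred: 19+0-7=12
Step 5: prey: 0+0-0=0; pred: 12+0-4=8
Step 6: prey: 0+0-0=0; pred: 8+0-3=5

Answer: 0 5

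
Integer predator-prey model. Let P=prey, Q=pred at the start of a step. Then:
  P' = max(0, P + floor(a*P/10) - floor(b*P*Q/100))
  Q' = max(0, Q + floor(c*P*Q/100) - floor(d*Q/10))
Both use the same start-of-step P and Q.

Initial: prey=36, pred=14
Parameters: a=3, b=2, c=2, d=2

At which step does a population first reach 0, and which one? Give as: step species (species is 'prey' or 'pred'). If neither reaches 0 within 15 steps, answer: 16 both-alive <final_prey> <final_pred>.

Answer: 6 prey

Derivation:
Step 1: prey: 36+10-10=36; pred: 14+10-2=22
Step 2: prey: 36+10-15=31; pred: 22+15-4=33
Step 3: prey: 31+9-20=20; pred: 33+20-6=47
Step 4: prey: 20+6-18=8; pred: 47+18-9=56
Step 5: prey: 8+2-8=2; pred: 56+8-11=53
Step 6: prey: 2+0-2=0; pred: 53+2-10=45
First extinction: prey at step 6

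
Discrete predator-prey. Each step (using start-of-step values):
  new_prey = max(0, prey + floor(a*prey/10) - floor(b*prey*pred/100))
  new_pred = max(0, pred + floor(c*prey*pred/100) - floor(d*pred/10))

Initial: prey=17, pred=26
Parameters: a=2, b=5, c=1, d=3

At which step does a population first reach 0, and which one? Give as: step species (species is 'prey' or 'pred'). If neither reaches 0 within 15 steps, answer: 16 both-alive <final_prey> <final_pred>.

Step 1: prey: 17+3-22=0; pred: 26+4-7=23
First extinction: prey at step 1

Answer: 1 prey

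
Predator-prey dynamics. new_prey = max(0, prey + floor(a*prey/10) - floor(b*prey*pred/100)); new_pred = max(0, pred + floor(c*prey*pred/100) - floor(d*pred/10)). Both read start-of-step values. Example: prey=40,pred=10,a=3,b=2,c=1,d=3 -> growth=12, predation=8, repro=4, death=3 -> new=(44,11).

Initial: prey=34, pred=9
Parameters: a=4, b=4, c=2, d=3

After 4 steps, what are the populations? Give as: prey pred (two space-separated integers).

Step 1: prey: 34+13-12=35; pred: 9+6-2=13
Step 2: prey: 35+14-18=31; pred: 13+9-3=19
Step 3: prey: 31+12-23=20; pred: 19+11-5=25
Step 4: prey: 20+8-20=8; pred: 25+10-7=28

Answer: 8 28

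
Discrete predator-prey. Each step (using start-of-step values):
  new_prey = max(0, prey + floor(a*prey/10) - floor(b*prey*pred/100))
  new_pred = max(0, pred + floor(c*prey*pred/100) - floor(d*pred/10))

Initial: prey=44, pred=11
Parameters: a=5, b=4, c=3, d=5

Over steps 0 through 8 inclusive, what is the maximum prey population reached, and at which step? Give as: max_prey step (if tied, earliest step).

Step 1: prey: 44+22-19=47; pred: 11+14-5=20
Step 2: prey: 47+23-37=33; pred: 20+28-10=38
Step 3: prey: 33+16-50=0; pred: 38+37-19=56
Step 4: prey: 0+0-0=0; pred: 56+0-28=28
Step 5: prey: 0+0-0=0; pred: 28+0-14=14
Step 6: prey: 0+0-0=0; pred: 14+0-7=7
Step 7: prey: 0+0-0=0; pred: 7+0-3=4
Step 8: prey: 0+0-0=0; pred: 4+0-2=2
Max prey = 47 at step 1

Answer: 47 1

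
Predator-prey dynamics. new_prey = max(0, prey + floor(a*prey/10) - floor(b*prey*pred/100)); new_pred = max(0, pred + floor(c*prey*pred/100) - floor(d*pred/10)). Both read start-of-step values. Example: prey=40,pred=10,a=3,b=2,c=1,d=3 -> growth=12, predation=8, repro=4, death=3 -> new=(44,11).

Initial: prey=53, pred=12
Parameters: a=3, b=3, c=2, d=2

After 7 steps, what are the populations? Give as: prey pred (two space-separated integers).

Step 1: prey: 53+15-19=49; pred: 12+12-2=22
Step 2: prey: 49+14-32=31; pred: 22+21-4=39
Step 3: prey: 31+9-36=4; pred: 39+24-7=56
Step 4: prey: 4+1-6=0; pred: 56+4-11=49
Step 5: prey: 0+0-0=0; pred: 49+0-9=40
Step 6: prey: 0+0-0=0; pred: 40+0-8=32
Step 7: prey: 0+0-0=0; pred: 32+0-6=26

Answer: 0 26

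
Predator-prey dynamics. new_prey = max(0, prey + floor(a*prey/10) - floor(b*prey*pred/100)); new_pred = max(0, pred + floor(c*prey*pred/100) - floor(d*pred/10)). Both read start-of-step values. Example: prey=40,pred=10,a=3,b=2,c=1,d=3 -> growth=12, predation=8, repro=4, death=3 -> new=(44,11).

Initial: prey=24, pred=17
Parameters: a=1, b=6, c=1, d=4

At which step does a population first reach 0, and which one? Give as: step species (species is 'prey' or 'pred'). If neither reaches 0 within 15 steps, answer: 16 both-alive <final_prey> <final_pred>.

Step 1: prey: 24+2-24=2; pred: 17+4-6=15
Step 2: prey: 2+0-1=1; pred: 15+0-6=9
Step 3: prey: 1+0-0=1; pred: 9+0-3=6
Step 4: prey: 1+0-0=1; pred: 6+0-2=4
Step 5: prey: 1+0-0=1; pred: 4+0-1=3
Step 6: prey: 1+0-0=1; pred: 3+0-1=2
Step 7: prey: 1+0-0=1; pred: 2+0-0=2
Steps 8-15: state stable at prey=1, pred=2 (no change)
No extinction within 15 steps

Answer: 16 both-alive 1 2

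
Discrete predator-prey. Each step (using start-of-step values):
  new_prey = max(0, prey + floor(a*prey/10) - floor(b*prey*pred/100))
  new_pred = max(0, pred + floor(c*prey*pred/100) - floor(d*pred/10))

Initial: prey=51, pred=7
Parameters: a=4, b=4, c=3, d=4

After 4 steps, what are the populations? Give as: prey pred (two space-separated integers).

Answer: 0 43

Derivation:
Step 1: prey: 51+20-14=57; pred: 7+10-2=15
Step 2: prey: 57+22-34=45; pred: 15+25-6=34
Step 3: prey: 45+18-61=2; pred: 34+45-13=66
Step 4: prey: 2+0-5=0; pred: 66+3-26=43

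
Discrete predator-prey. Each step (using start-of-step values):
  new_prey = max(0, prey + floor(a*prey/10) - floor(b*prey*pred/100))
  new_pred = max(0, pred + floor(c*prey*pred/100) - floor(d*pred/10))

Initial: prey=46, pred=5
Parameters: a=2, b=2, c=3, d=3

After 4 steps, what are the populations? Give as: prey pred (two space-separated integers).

Answer: 8 92

Derivation:
Step 1: prey: 46+9-4=51; pred: 5+6-1=10
Step 2: prey: 51+10-10=51; pred: 10+15-3=22
Step 3: prey: 51+10-22=39; pred: 22+33-6=49
Step 4: prey: 39+7-38=8; pred: 49+57-14=92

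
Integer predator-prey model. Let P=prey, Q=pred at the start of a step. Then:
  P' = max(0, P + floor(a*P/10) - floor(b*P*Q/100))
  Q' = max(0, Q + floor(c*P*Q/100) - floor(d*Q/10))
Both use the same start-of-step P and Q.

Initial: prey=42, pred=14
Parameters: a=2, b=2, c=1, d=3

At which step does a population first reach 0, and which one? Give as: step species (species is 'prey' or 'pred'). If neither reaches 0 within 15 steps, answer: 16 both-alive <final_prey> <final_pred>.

Answer: 16 both-alive 22 6

Derivation:
Step 1: prey: 42+8-11=39; pred: 14+5-4=15
Step 2: prey: 39+7-11=35; pred: 15+5-4=16
Step 3: prey: 35+7-11=31; pred: 16+5-4=17
Step 4: prey: 31+6-10=27; pred: 17+5-5=17
Step 5: prey: 27+5-9=23; pred: 17+4-5=16
Step 6: prey: 23+4-7=20; pred: 16+3-4=15
Step 7: prey: 20+4-6=18; pred: 15+3-4=14
Step 8: prey: 18+3-5=16; pred: 14+2-4=12
Step 9: prey: 16+3-3=16; pred: 12+1-3=10
Step 10: prey: 16+3-3=16; pred: 10+1-3=8
Step 11: prey: 16+3-2=17; pred: 8+1-2=7
Step 12: prey: 17+3-2=18; pred: 7+1-2=6
Step 13: prey: 18+3-2=19; pred: 6+1-1=6
Step 14: prey: 19+3-2=20; pred: 6+1-1=6
Step 15: prey: 20+4-2=22; pred: 6+1-1=6
No extinction within 15 steps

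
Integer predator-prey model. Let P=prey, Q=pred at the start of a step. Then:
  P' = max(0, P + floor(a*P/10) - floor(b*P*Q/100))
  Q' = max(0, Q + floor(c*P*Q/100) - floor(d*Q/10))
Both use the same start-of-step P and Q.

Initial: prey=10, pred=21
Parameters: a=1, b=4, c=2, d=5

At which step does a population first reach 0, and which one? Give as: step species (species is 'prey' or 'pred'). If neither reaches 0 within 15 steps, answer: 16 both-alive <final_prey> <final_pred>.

Step 1: prey: 10+1-8=3; pred: 21+4-10=15
Step 2: prey: 3+0-1=2; pred: 15+0-7=8
Step 3: prey: 2+0-0=2; pred: 8+0-4=4
Step 4: prey: 2+0-0=2; pred: 4+0-2=2
Step 5: prey: 2+0-0=2; pred: 2+0-1=1
Step 6: prey: 2+0-0=2; pred: 1+0-0=1
Steps 7-15: state stable at prey=2, pred=1 (no change)
No extinction within 15 steps

Answer: 16 both-alive 2 1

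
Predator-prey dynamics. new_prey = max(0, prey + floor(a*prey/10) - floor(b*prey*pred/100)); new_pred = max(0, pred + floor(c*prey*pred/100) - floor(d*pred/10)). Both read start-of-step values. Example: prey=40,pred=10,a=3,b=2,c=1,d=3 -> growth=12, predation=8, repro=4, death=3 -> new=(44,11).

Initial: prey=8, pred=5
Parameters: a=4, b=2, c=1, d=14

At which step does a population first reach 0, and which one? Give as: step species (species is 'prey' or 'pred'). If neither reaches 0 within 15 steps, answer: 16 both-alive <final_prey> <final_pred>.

Step 1: prey: 8+3-0=11; pred: 5+0-7=0
First extinction: pred at step 1

Answer: 1 pred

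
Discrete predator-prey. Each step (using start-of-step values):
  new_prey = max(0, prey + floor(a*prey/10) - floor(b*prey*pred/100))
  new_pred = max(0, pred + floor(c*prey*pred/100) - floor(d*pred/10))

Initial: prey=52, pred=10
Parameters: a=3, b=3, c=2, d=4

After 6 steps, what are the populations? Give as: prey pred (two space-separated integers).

Answer: 0 16

Derivation:
Step 1: prey: 52+15-15=52; pred: 10+10-4=16
Step 2: prey: 52+15-24=43; pred: 16+16-6=26
Step 3: prey: 43+12-33=22; pred: 26+22-10=38
Step 4: prey: 22+6-25=3; pred: 38+16-15=39
Step 5: prey: 3+0-3=0; pred: 39+2-15=26
Step 6: prey: 0+0-0=0; pred: 26+0-10=16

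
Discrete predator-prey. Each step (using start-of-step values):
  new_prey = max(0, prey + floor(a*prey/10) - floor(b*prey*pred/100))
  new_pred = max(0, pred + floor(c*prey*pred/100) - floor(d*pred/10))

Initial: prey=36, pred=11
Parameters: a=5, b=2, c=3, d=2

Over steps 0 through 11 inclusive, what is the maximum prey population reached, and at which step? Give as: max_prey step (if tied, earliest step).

Step 1: prey: 36+18-7=47; pred: 11+11-2=20
Step 2: prey: 47+23-18=52; pred: 20+28-4=44
Step 3: prey: 52+26-45=33; pred: 44+68-8=104
Step 4: prey: 33+16-68=0; pred: 104+102-20=186
Step 5: prey: 0+0-0=0; pred: 186+0-37=149
Step 6: prey: 0+0-0=0; pred: 149+0-29=120
Step 7: prey: 0+0-0=0; pred: 120+0-24=96
Step 8: prey: 0+0-0=0; pred: 96+0-19=77
Step 9: prey: 0+0-0=0; pred: 77+0-15=62
Step 10: prey: 0+0-0=0; pred: 62+0-12=50
Step 11: prey: 0+0-0=0; pred: 50+0-10=40
Max prey = 52 at step 2

Answer: 52 2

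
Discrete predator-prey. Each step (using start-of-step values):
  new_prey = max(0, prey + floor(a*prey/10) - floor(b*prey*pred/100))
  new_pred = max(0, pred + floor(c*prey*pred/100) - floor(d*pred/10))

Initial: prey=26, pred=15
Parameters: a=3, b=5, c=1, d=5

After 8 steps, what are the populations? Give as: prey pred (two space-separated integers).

Answer: 28 1

Derivation:
Step 1: prey: 26+7-19=14; pred: 15+3-7=11
Step 2: prey: 14+4-7=11; pred: 11+1-5=7
Step 3: prey: 11+3-3=11; pred: 7+0-3=4
Step 4: prey: 11+3-2=12; pred: 4+0-2=2
Step 5: prey: 12+3-1=14; pred: 2+0-1=1
Step 6: prey: 14+4-0=18; pred: 1+0-0=1
Step 7: prey: 18+5-0=23; pred: 1+0-0=1
Step 8: prey: 23+6-1=28; pred: 1+0-0=1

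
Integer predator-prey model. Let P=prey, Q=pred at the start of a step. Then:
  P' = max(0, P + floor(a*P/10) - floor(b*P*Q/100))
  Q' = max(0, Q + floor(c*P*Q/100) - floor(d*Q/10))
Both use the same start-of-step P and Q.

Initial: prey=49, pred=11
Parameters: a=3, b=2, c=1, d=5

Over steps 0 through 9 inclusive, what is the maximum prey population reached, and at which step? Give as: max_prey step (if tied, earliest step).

Step 1: prey: 49+14-10=53; pred: 11+5-5=11
Step 2: prey: 53+15-11=57; pred: 11+5-5=11
Step 3: prey: 57+17-12=62; pred: 11+6-5=12
Step 4: prey: 62+18-14=66; pred: 12+7-6=13
Step 5: prey: 66+19-17=68; pred: 13+8-6=15
Step 6: prey: 68+20-20=68; pred: 15+10-7=18
Step 7: prey: 68+20-24=64; pred: 18+12-9=21
Step 8: prey: 64+19-26=57; pred: 21+13-10=24
Step 9: prey: 57+17-27=47; pred: 24+13-12=25
Max prey = 68 at step 5

Answer: 68 5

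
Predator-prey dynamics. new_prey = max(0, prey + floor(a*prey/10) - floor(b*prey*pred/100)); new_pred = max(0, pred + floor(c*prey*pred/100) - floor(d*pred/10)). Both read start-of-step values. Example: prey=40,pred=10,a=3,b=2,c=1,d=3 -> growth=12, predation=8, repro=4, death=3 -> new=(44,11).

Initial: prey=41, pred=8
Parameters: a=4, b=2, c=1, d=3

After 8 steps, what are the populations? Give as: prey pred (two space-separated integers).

Answer: 6 63

Derivation:
Step 1: prey: 41+16-6=51; pred: 8+3-2=9
Step 2: prey: 51+20-9=62; pred: 9+4-2=11
Step 3: prey: 62+24-13=73; pred: 11+6-3=14
Step 4: prey: 73+29-20=82; pred: 14+10-4=20
Step 5: prey: 82+32-32=82; pred: 20+16-6=30
Step 6: prey: 82+32-49=65; pred: 30+24-9=45
Step 7: prey: 65+26-58=33; pred: 45+29-13=61
Step 8: prey: 33+13-40=6; pred: 61+20-18=63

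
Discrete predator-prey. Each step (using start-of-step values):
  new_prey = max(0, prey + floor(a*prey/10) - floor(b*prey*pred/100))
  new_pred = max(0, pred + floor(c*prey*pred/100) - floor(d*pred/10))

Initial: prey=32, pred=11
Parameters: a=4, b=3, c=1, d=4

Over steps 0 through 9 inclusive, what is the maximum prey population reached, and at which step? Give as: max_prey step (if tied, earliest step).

Answer: 64 8

Derivation:
Step 1: prey: 32+12-10=34; pred: 11+3-4=10
Step 2: prey: 34+13-10=37; pred: 10+3-4=9
Step 3: prey: 37+14-9=42; pred: 9+3-3=9
Step 4: prey: 42+16-11=47; pred: 9+3-3=9
Step 5: prey: 47+18-12=53; pred: 9+4-3=10
Step 6: prey: 53+21-15=59; pred: 10+5-4=11
Step 7: prey: 59+23-19=63; pred: 11+6-4=13
Step 8: prey: 63+25-24=64; pred: 13+8-5=16
Step 9: prey: 64+25-30=59; pred: 16+10-6=20
Max prey = 64 at step 8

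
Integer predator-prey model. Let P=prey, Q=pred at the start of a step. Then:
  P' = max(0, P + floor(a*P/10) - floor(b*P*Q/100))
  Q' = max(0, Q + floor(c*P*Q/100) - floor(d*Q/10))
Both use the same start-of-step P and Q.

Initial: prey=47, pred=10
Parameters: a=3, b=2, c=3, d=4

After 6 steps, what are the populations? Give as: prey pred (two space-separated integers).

Answer: 0 39

Derivation:
Step 1: prey: 47+14-9=52; pred: 10+14-4=20
Step 2: prey: 52+15-20=47; pred: 20+31-8=43
Step 3: prey: 47+14-40=21; pred: 43+60-17=86
Step 4: prey: 21+6-36=0; pred: 86+54-34=106
Step 5: prey: 0+0-0=0; pred: 106+0-42=64
Step 6: prey: 0+0-0=0; pred: 64+0-25=39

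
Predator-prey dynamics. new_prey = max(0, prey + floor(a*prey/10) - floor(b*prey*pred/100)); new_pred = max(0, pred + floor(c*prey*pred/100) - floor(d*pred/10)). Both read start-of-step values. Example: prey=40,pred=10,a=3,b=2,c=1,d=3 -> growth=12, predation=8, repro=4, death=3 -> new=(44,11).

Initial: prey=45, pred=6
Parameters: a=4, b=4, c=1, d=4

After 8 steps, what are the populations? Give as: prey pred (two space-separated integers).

Step 1: prey: 45+18-10=53; pred: 6+2-2=6
Step 2: prey: 53+21-12=62; pred: 6+3-2=7
Step 3: prey: 62+24-17=69; pred: 7+4-2=9
Step 4: prey: 69+27-24=72; pred: 9+6-3=12
Step 5: prey: 72+28-34=66; pred: 12+8-4=16
Step 6: prey: 66+26-42=50; pred: 16+10-6=20
Step 7: prey: 50+20-40=30; pred: 20+10-8=22
Step 8: prey: 30+12-26=16; pred: 22+6-8=20

Answer: 16 20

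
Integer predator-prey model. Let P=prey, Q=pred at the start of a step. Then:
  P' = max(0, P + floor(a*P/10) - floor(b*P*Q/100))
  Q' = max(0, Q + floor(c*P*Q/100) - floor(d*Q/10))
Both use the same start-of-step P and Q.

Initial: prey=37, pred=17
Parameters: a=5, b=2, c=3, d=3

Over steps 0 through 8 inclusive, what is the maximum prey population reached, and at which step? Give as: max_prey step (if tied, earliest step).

Step 1: prey: 37+18-12=43; pred: 17+18-5=30
Step 2: prey: 43+21-25=39; pred: 30+38-9=59
Step 3: prey: 39+19-46=12; pred: 59+69-17=111
Step 4: prey: 12+6-26=0; pred: 111+39-33=117
Step 5: prey: 0+0-0=0; pred: 117+0-35=82
Step 6: prey: 0+0-0=0; pred: 82+0-24=58
Step 7: prey: 0+0-0=0; pred: 58+0-17=41
Step 8: prey: 0+0-0=0; pred: 41+0-12=29
Max prey = 43 at step 1

Answer: 43 1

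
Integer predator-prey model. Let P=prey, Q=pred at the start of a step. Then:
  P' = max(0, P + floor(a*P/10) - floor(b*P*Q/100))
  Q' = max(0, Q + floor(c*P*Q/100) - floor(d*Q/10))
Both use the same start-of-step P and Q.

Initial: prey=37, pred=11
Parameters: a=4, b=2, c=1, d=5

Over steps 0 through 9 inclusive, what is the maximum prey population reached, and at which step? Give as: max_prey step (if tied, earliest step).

Step 1: prey: 37+14-8=43; pred: 11+4-5=10
Step 2: prey: 43+17-8=52; pred: 10+4-5=9
Step 3: prey: 52+20-9=63; pred: 9+4-4=9
Step 4: prey: 63+25-11=77; pred: 9+5-4=10
Step 5: prey: 77+30-15=92; pred: 10+7-5=12
Step 6: prey: 92+36-22=106; pred: 12+11-6=17
Step 7: prey: 106+42-36=112; pred: 17+18-8=27
Step 8: prey: 112+44-60=96; pred: 27+30-13=44
Step 9: prey: 96+38-84=50; pred: 44+42-22=64
Max prey = 112 at step 7

Answer: 112 7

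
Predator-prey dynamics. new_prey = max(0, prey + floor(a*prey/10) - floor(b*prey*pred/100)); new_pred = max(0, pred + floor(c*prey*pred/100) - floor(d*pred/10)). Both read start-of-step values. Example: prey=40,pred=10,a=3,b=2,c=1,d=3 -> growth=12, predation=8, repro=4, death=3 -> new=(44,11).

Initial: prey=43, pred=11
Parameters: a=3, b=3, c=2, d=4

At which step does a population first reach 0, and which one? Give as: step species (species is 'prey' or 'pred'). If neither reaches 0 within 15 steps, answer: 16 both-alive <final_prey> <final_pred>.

Answer: 16 both-alive 1 2

Derivation:
Step 1: prey: 43+12-14=41; pred: 11+9-4=16
Step 2: prey: 41+12-19=34; pred: 16+13-6=23
Step 3: prey: 34+10-23=21; pred: 23+15-9=29
Step 4: prey: 21+6-18=9; pred: 29+12-11=30
Step 5: prey: 9+2-8=3; pred: 30+5-12=23
Step 6: prey: 3+0-2=1; pred: 23+1-9=15
Step 7: prey: 1+0-0=1; pred: 15+0-6=9
Step 8: prey: 1+0-0=1; pred: 9+0-3=6
Step 9: prey: 1+0-0=1; pred: 6+0-2=4
Step 10: prey: 1+0-0=1; pred: 4+0-1=3
Step 11: prey: 1+0-0=1; pred: 3+0-1=2
Step 12: prey: 1+0-0=1; pred: 2+0-0=2
Steps 13-15: state stable at prey=1, pred=2 (no change)
No extinction within 15 steps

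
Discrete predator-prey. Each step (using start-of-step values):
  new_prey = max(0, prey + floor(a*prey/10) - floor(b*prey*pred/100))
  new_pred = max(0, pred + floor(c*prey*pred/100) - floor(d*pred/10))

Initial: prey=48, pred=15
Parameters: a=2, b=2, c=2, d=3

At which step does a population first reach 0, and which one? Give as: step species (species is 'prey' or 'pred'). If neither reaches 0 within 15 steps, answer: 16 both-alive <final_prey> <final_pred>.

Answer: 16 both-alive 1 3

Derivation:
Step 1: prey: 48+9-14=43; pred: 15+14-4=25
Step 2: prey: 43+8-21=30; pred: 25+21-7=39
Step 3: prey: 30+6-23=13; pred: 39+23-11=51
Step 4: prey: 13+2-13=2; pred: 51+13-15=49
Step 5: prey: 2+0-1=1; pred: 49+1-14=36
Step 6: prey: 1+0-0=1; pred: 36+0-10=26
Step 7: prey: 1+0-0=1; pred: 26+0-7=19
Step 8: prey: 1+0-0=1; pred: 19+0-5=14
Step 9: prey: 1+0-0=1; pred: 14+0-4=10
Step 10: prey: 1+0-0=1; pred: 10+0-3=7
Step 11: prey: 1+0-0=1; pred: 7+0-2=5
Step 12: prey: 1+0-0=1; pred: 5+0-1=4
Step 13: prey: 1+0-0=1; pred: 4+0-1=3
Step 14: prey: 1+0-0=1; pred: 3+0-0=3
Steps 15-15: state stable at prey=1, pred=3 (no change)
No extinction within 15 steps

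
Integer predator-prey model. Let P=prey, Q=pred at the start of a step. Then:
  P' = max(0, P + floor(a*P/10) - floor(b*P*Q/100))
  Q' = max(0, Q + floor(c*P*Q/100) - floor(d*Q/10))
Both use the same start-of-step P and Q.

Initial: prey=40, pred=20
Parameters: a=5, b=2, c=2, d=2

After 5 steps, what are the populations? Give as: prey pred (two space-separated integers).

Answer: 0 76

Derivation:
Step 1: prey: 40+20-16=44; pred: 20+16-4=32
Step 2: prey: 44+22-28=38; pred: 32+28-6=54
Step 3: prey: 38+19-41=16; pred: 54+41-10=85
Step 4: prey: 16+8-27=0; pred: 85+27-17=95
Step 5: prey: 0+0-0=0; pred: 95+0-19=76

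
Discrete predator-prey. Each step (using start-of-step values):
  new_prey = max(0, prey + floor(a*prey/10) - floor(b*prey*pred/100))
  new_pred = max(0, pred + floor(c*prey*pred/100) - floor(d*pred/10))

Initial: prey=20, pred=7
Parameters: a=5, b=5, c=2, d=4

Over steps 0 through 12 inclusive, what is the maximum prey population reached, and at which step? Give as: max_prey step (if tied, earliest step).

Step 1: prey: 20+10-7=23; pred: 7+2-2=7
Step 2: prey: 23+11-8=26; pred: 7+3-2=8
Step 3: prey: 26+13-10=29; pred: 8+4-3=9
Step 4: prey: 29+14-13=30; pred: 9+5-3=11
Step 5: prey: 30+15-16=29; pred: 11+6-4=13
Step 6: prey: 29+14-18=25; pred: 13+7-5=15
Step 7: prey: 25+12-18=19; pred: 15+7-6=16
Step 8: prey: 19+9-15=13; pred: 16+6-6=16
Step 9: prey: 13+6-10=9; pred: 16+4-6=14
Step 10: prey: 9+4-6=7; pred: 14+2-5=11
Step 11: prey: 7+3-3=7; pred: 11+1-4=8
Step 12: prey: 7+3-2=8; pred: 8+1-3=6
Max prey = 30 at step 4

Answer: 30 4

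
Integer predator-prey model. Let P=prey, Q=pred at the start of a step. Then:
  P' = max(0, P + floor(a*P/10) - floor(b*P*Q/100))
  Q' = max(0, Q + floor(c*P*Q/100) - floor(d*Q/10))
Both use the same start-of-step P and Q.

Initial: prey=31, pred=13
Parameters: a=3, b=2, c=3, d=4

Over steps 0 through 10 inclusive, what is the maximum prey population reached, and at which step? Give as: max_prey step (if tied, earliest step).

Answer: 32 1

Derivation:
Step 1: prey: 31+9-8=32; pred: 13+12-5=20
Step 2: prey: 32+9-12=29; pred: 20+19-8=31
Step 3: prey: 29+8-17=20; pred: 31+26-12=45
Step 4: prey: 20+6-18=8; pred: 45+27-18=54
Step 5: prey: 8+2-8=2; pred: 54+12-21=45
Step 6: prey: 2+0-1=1; pred: 45+2-18=29
Step 7: prey: 1+0-0=1; pred: 29+0-11=18
Step 8: prey: 1+0-0=1; pred: 18+0-7=11
Step 9: prey: 1+0-0=1; pred: 11+0-4=7
Step 10: prey: 1+0-0=1; pred: 7+0-2=5
Max prey = 32 at step 1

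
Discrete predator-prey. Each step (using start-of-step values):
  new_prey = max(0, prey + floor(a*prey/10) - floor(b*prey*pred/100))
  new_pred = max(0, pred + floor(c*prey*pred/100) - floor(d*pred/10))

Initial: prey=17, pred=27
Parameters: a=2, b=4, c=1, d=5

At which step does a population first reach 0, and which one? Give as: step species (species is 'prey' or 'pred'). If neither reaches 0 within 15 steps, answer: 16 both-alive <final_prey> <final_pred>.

Step 1: prey: 17+3-18=2; pred: 27+4-13=18
Step 2: prey: 2+0-1=1; pred: 18+0-9=9
Step 3: prey: 1+0-0=1; pred: 9+0-4=5
Step 4: prey: 1+0-0=1; pred: 5+0-2=3
Step 5: prey: 1+0-0=1; pred: 3+0-1=2
Step 6: prey: 1+0-0=1; pred: 2+0-1=1
Step 7: prey: 1+0-0=1; pred: 1+0-0=1
Steps 8-15: state stable at prey=1, pred=1 (no change)
No extinction within 15 steps

Answer: 16 both-alive 1 1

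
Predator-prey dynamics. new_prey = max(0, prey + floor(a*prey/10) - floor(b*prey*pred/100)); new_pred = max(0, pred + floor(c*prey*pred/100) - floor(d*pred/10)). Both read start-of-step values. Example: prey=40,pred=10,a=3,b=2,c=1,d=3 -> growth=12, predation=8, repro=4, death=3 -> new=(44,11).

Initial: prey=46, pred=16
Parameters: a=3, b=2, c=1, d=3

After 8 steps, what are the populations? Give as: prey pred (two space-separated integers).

Step 1: prey: 46+13-14=45; pred: 16+7-4=19
Step 2: prey: 45+13-17=41; pred: 19+8-5=22
Step 3: prey: 41+12-18=35; pred: 22+9-6=25
Step 4: prey: 35+10-17=28; pred: 25+8-7=26
Step 5: prey: 28+8-14=22; pred: 26+7-7=26
Step 6: prey: 22+6-11=17; pred: 26+5-7=24
Step 7: prey: 17+5-8=14; pred: 24+4-7=21
Step 8: prey: 14+4-5=13; pred: 21+2-6=17

Answer: 13 17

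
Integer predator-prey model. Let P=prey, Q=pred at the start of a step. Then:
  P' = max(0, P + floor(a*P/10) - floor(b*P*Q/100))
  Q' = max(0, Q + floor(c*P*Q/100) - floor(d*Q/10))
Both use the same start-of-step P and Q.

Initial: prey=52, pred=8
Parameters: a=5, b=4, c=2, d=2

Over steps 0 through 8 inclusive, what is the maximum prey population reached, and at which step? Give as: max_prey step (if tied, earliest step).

Answer: 62 1

Derivation:
Step 1: prey: 52+26-16=62; pred: 8+8-1=15
Step 2: prey: 62+31-37=56; pred: 15+18-3=30
Step 3: prey: 56+28-67=17; pred: 30+33-6=57
Step 4: prey: 17+8-38=0; pred: 57+19-11=65
Step 5: prey: 0+0-0=0; pred: 65+0-13=52
Step 6: prey: 0+0-0=0; pred: 52+0-10=42
Step 7: prey: 0+0-0=0; pred: 42+0-8=34
Step 8: prey: 0+0-0=0; pred: 34+0-6=28
Max prey = 62 at step 1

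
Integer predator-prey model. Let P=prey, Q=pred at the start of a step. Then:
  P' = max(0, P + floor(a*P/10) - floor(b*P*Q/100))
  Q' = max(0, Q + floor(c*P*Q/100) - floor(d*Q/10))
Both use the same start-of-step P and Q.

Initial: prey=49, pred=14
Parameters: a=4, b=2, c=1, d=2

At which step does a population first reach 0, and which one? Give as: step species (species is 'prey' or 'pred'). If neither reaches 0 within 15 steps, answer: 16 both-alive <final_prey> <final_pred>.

Answer: 16 both-alive 1 9

Derivation:
Step 1: prey: 49+19-13=55; pred: 14+6-2=18
Step 2: prey: 55+22-19=58; pred: 18+9-3=24
Step 3: prey: 58+23-27=54; pred: 24+13-4=33
Step 4: prey: 54+21-35=40; pred: 33+17-6=44
Step 5: prey: 40+16-35=21; pred: 44+17-8=53
Step 6: prey: 21+8-22=7; pred: 53+11-10=54
Step 7: prey: 7+2-7=2; pred: 54+3-10=47
Step 8: prey: 2+0-1=1; pred: 47+0-9=38
Step 9: prey: 1+0-0=1; pred: 38+0-7=31
Step 10: prey: 1+0-0=1; pred: 31+0-6=25
Step 11: prey: 1+0-0=1; pred: 25+0-5=20
Step 12: prey: 1+0-0=1; pred: 20+0-4=16
Step 13: prey: 1+0-0=1; pred: 16+0-3=13
Step 14: prey: 1+0-0=1; pred: 13+0-2=11
Step 15: prey: 1+0-0=1; pred: 11+0-2=9
No extinction within 15 steps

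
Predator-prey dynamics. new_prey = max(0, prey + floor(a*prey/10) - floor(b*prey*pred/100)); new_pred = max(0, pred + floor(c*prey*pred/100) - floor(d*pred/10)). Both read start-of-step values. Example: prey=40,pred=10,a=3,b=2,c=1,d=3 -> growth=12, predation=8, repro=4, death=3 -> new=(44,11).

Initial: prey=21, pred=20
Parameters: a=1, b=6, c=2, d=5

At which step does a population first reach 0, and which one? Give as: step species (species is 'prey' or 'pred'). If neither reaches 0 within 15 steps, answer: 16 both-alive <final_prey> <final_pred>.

Answer: 1 prey

Derivation:
Step 1: prey: 21+2-25=0; pred: 20+8-10=18
First extinction: prey at step 1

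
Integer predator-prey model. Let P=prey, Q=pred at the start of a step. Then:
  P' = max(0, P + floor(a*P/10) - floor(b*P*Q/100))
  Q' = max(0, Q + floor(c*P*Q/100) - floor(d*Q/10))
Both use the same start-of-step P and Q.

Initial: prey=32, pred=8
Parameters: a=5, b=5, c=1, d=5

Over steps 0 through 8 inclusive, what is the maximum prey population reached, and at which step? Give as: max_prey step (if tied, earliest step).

Answer: 115 7

Derivation:
Step 1: prey: 32+16-12=36; pred: 8+2-4=6
Step 2: prey: 36+18-10=44; pred: 6+2-3=5
Step 3: prey: 44+22-11=55; pred: 5+2-2=5
Step 4: prey: 55+27-13=69; pred: 5+2-2=5
Step 5: prey: 69+34-17=86; pred: 5+3-2=6
Step 6: prey: 86+43-25=104; pred: 6+5-3=8
Step 7: prey: 104+52-41=115; pred: 8+8-4=12
Step 8: prey: 115+57-69=103; pred: 12+13-6=19
Max prey = 115 at step 7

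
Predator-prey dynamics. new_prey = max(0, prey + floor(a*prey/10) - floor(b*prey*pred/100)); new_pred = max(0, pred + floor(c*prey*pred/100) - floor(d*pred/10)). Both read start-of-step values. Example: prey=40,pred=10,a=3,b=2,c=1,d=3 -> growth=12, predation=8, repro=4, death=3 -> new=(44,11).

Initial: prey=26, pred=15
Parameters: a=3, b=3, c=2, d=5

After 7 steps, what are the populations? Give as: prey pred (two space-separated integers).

Step 1: prey: 26+7-11=22; pred: 15+7-7=15
Step 2: prey: 22+6-9=19; pred: 15+6-7=14
Step 3: prey: 19+5-7=17; pred: 14+5-7=12
Step 4: prey: 17+5-6=16; pred: 12+4-6=10
Step 5: prey: 16+4-4=16; pred: 10+3-5=8
Step 6: prey: 16+4-3=17; pred: 8+2-4=6
Step 7: prey: 17+5-3=19; pred: 6+2-3=5

Answer: 19 5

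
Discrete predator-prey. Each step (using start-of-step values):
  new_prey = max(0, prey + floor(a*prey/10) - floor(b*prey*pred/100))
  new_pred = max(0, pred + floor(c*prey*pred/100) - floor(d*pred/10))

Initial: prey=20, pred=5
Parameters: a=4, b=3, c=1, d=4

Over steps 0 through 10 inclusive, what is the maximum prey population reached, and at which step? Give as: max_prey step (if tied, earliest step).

Step 1: prey: 20+8-3=25; pred: 5+1-2=4
Step 2: prey: 25+10-3=32; pred: 4+1-1=4
Step 3: prey: 32+12-3=41; pred: 4+1-1=4
Step 4: prey: 41+16-4=53; pred: 4+1-1=4
Step 5: prey: 53+21-6=68; pred: 4+2-1=5
Step 6: prey: 68+27-10=85; pred: 5+3-2=6
Step 7: prey: 85+34-15=104; pred: 6+5-2=9
Step 8: prey: 104+41-28=117; pred: 9+9-3=15
Step 9: prey: 117+46-52=111; pred: 15+17-6=26
Step 10: prey: 111+44-86=69; pred: 26+28-10=44
Max prey = 117 at step 8

Answer: 117 8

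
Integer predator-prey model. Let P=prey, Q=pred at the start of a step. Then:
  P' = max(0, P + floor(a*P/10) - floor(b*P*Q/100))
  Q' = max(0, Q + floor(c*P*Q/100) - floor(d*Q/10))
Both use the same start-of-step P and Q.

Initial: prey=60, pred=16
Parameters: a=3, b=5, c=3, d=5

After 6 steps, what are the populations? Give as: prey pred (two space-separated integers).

Answer: 0 4

Derivation:
Step 1: prey: 60+18-48=30; pred: 16+28-8=36
Step 2: prey: 30+9-54=0; pred: 36+32-18=50
Step 3: prey: 0+0-0=0; pred: 50+0-25=25
Step 4: prey: 0+0-0=0; pred: 25+0-12=13
Step 5: prey: 0+0-0=0; pred: 13+0-6=7
Step 6: prey: 0+0-0=0; pred: 7+0-3=4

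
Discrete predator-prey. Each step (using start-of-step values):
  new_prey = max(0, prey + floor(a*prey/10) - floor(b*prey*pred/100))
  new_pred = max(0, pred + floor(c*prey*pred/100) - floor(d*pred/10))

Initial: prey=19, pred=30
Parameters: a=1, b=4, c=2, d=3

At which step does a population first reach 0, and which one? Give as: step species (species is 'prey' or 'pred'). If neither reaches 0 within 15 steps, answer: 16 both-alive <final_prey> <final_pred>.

Answer: 1 prey

Derivation:
Step 1: prey: 19+1-22=0; pred: 30+11-9=32
First extinction: prey at step 1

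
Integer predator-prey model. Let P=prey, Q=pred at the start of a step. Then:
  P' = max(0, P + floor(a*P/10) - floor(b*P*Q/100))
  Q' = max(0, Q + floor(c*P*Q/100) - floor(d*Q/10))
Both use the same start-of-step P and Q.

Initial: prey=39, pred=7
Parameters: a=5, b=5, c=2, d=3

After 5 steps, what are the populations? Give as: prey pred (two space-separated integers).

Step 1: prey: 39+19-13=45; pred: 7+5-2=10
Step 2: prey: 45+22-22=45; pred: 10+9-3=16
Step 3: prey: 45+22-36=31; pred: 16+14-4=26
Step 4: prey: 31+15-40=6; pred: 26+16-7=35
Step 5: prey: 6+3-10=0; pred: 35+4-10=29

Answer: 0 29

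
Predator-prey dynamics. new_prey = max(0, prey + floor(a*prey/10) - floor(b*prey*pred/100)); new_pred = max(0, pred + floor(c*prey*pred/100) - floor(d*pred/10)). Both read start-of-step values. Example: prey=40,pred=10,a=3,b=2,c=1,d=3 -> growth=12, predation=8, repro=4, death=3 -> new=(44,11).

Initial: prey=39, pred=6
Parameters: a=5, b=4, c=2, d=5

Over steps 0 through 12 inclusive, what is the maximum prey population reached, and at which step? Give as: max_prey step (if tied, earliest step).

Answer: 66 3

Derivation:
Step 1: prey: 39+19-9=49; pred: 6+4-3=7
Step 2: prey: 49+24-13=60; pred: 7+6-3=10
Step 3: prey: 60+30-24=66; pred: 10+12-5=17
Step 4: prey: 66+33-44=55; pred: 17+22-8=31
Step 5: prey: 55+27-68=14; pred: 31+34-15=50
Step 6: prey: 14+7-28=0; pred: 50+14-25=39
Step 7: prey: 0+0-0=0; pred: 39+0-19=20
Step 8: prey: 0+0-0=0; pred: 20+0-10=10
Step 9: prey: 0+0-0=0; pred: 10+0-5=5
Step 10: prey: 0+0-0=0; pred: 5+0-2=3
Step 11: prey: 0+0-0=0; pred: 3+0-1=2
Step 12: prey: 0+0-0=0; pred: 2+0-1=1
Max prey = 66 at step 3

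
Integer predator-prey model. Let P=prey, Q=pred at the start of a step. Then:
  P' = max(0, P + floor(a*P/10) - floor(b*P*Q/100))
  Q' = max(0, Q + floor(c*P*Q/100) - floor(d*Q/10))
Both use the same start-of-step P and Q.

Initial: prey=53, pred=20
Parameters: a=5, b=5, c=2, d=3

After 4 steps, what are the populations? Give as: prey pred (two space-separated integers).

Answer: 0 22

Derivation:
Step 1: prey: 53+26-53=26; pred: 20+21-6=35
Step 2: prey: 26+13-45=0; pred: 35+18-10=43
Step 3: prey: 0+0-0=0; pred: 43+0-12=31
Step 4: prey: 0+0-0=0; pred: 31+0-9=22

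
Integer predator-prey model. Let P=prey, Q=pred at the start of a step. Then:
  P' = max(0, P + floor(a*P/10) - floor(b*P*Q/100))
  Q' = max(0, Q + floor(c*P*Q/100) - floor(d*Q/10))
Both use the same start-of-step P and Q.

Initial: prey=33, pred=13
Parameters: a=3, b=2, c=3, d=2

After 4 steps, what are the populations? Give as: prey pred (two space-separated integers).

Step 1: prey: 33+9-8=34; pred: 13+12-2=23
Step 2: prey: 34+10-15=29; pred: 23+23-4=42
Step 3: prey: 29+8-24=13; pred: 42+36-8=70
Step 4: prey: 13+3-18=0; pred: 70+27-14=83

Answer: 0 83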